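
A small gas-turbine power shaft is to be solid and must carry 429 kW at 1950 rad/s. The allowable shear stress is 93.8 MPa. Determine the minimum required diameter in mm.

ω = 1950 rad/s, so T = P/ω = 429×10³ / 1950 = 220.0 N·m.
For a solid shaft τ_max = 16T/(πd³), so d = (16T/(π τ_allow))^(1/3) = (16·220.0/(π·9.38×10^7))^(1/3) = 0.02286 m.

22.9 mm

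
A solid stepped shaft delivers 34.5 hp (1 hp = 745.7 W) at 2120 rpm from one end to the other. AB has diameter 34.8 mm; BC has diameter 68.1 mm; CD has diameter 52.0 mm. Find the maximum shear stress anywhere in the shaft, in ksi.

2.03 ksi

ω = 2π·2120/60 = 222.0 rad/s, so T = P/ω = 34.5×745.7 / 222.0 = 115.9 N·m.
Under the same torque, τ_max = 16T/(πd³) is largest where d is smallest — segment AB (d = 34.8 mm).
τ_max = 16·115.9/(π·(0.0348)³) = 1.400×10^7 Pa.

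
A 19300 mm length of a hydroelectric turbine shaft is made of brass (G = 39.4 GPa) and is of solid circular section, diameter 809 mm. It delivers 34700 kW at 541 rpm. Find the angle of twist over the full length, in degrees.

0.409°

ω = 2π·541/60 = 56.65 rad/s, so T = P/ω = 34700×10³ / 56.65 = 612500 N·m.
J = πd⁴/32 = π(0.809)⁴/32 = 0.04205 m⁴.
θ = T·L/(G·J) = 612500 × 19.3 / (39.4×10⁹ × 0.04205) = 7.135×10^-3 rad.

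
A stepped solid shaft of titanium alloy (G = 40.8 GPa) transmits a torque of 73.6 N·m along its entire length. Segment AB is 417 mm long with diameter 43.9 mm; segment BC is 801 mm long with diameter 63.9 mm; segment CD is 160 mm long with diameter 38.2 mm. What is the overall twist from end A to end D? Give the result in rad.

0.00433 rad

J_AB = π(0.0439)⁴/32 = 3.65×10^-7 m⁴; J_BC = π(0.0639)⁴/32 = 1.64×10^-6 m⁴; J_CD = π(0.0382)⁴/32 = 2.09×10^-7 m⁴.
θ = (T/G)·Σ L_i/J_i = (73.60/40.8×10⁹)·(0.417/3.65×10^-7 + 0.801/1.64×10^-6 + 0.160/2.09×10^-7) = 4.326×10^-3 rad.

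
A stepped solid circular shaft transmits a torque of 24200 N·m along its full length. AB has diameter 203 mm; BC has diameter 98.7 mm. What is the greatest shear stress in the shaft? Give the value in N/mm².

Under the same torque, τ_max = 16T/(πd³) is largest where d is smallest — segment BC (d = 98.7 mm).
τ_max = 16·24200/(π·(0.0987)³) = 1.282×10^8 Pa.

128 N/mm²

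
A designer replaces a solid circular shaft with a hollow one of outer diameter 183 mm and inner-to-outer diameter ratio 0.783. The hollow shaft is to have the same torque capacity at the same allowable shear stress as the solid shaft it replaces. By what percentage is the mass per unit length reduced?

47.0 %

Equal τ_max and T ⇒ the solid shaft needs d_s³ = d_o³(1−k⁴), so d_s = 183·(1−0.783⁴)^(1/3) = 156.4 mm.
Area ratio A_h/A_s = d_o²(1−k²)/d_s² = (1−k²)/(1−k⁴)^(2/3) = 0.5298.
Mass saving = 1 − 0.5298 = 47.0 %.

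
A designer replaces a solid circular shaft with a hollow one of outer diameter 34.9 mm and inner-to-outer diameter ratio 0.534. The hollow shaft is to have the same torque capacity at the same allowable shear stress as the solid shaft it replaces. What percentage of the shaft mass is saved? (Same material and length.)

24.4 %

Equal τ_max and T ⇒ the solid shaft needs d_s³ = d_o³(1−k⁴), so d_s = 34.9·(1−0.534⁴)^(1/3) = 33.93 mm.
Area ratio A_h/A_s = d_o²(1−k²)/d_s² = (1−k²)/(1−k⁴)^(2/3) = 0.7564.
Mass saving = 1 − 0.7564 = 24.4 %.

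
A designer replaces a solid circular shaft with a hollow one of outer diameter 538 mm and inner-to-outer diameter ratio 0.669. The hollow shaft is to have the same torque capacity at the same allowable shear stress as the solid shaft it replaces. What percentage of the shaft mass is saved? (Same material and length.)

Equal τ_max and T ⇒ the solid shaft needs d_s³ = d_o³(1−k⁴), so d_s = 538·(1−0.669⁴)^(1/3) = 499.4 mm.
Area ratio A_h/A_s = d_o²(1−k²)/d_s² = (1−k²)/(1−k⁴)^(2/3) = 0.6412.
Mass saving = 1 − 0.6412 = 35.9 %.

35.9 %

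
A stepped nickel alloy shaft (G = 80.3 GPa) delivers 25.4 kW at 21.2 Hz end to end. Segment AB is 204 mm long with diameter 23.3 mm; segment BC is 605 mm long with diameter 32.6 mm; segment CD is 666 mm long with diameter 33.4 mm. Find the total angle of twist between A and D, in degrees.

2.44°

ω = 2π·21.2 = 133.2 rad/s, so T = P/ω = 25.4×10³ / 133.2 = 190.7 N·m.
J_AB = π(0.0233)⁴/32 = 2.89×10^-8 m⁴; J_BC = π(0.0326)⁴/32 = 1.11×10^-7 m⁴; J_CD = π(0.0334)⁴/32 = 1.22×10^-7 m⁴.
θ = (T/G)·Σ L_i/J_i = (190.7/80.3×10⁹)·(0.204/2.89×10^-8 + 0.605/1.11×10^-7 + 0.666/1.22×10^-7) = 0.04264 rad.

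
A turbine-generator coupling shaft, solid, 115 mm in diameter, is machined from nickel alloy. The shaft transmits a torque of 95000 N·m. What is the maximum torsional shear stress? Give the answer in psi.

J = πd⁴/32 = π(0.115)⁴/32 = 1.717×10^-5 m⁴.
τ_max = T·r/J = 95000 × 0.0575 / 1.717×10^-5 = 3.181×10^8 Pa.

46100 psi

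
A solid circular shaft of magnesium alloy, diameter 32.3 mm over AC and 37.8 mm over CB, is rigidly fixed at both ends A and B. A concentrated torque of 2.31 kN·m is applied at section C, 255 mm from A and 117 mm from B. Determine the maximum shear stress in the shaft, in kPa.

175000 kPa

Compatibility: T_A·a/J_AC = T_B·b/J_CB with T_A + T_B = T₀.
J_AC = 1.07×10^-7 m⁴, J_CB = 2.00×10^-7 m⁴, so T_A = T₀·(J_AC/a)/((J_AC/a)+(J_CB/b)) = 454.0 N·m, T_B = 1856 N·m.
τ in each portion: τ_AC = 6.86×10^7 Pa, τ_CB = 1.75×10^8 Pa; maximum is in CB.
τ_max = T_CB·r/J = 1856·0.0189/2.00×10^-7 = 1.750×10^8 Pa.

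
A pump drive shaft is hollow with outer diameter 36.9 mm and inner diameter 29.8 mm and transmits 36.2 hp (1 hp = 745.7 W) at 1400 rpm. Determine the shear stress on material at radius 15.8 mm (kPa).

27800 kPa

ω = 2π·1400/60 = 146.6 rad/s, so T = P/ω = 36.2×745.7 / 146.6 = 184.1 N·m.
J = π(d_o⁴ − d_i⁴)/32 = π(0.0369⁴ − 0.0298⁴)/32 = 1.046×10^-7 m⁴.
Shear stress varies linearly with radius: τ = T·r/J = 184.1 × 0.0158 / 1.046×10^-7 = 2.781×10^7 Pa.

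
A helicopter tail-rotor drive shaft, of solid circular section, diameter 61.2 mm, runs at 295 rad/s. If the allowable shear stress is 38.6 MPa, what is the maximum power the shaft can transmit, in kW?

512 kW

J = πd⁴/32 = π(0.0612)⁴/32 = 1.377×10^-6 m⁴.
T_max = τ_allow·J/r = 3.86×10^7 × 1.377×10^-6 / 0.0306 = 1737 N·m.
ω = 295 rad/s, so P_max = T_max·ω = 5.125×10^5 W.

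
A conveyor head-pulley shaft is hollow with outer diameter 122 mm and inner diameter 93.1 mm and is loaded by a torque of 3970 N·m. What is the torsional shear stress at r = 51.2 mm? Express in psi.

2050 psi

J = π(d_o⁴ − d_i⁴)/32 = π(0.122⁴ − 0.0931⁴)/32 = 1.437×10^-5 m⁴.
Shear stress varies linearly with radius: τ = T·r/J = 3970 × 0.0512 / 1.437×10^-5 = 1.414×10^7 Pa.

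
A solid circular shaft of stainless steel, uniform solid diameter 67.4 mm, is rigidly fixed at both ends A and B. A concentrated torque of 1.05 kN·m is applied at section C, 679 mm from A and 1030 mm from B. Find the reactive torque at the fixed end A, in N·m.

633 N·m

With uniform GJ and both ends fixed, compatibility θ_AC = θ_CB gives T_A·a = T_B·b, together with T_A + T_B = T₀.
T_A = T₀·b/(a+b) = 1050·1030/1709 = 632.8 N·m; T_B = 417.2 N·m.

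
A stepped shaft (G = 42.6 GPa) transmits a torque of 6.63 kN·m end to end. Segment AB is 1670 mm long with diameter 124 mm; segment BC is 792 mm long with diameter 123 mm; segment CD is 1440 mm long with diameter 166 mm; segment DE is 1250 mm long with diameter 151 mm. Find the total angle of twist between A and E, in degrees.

1.35°

J_AB = π(0.124)⁴/32 = 2.32×10^-5 m⁴; J_BC = π(0.123)⁴/32 = 2.25×10^-5 m⁴; J_CD = π(0.166)⁴/32 = 7.45×10^-5 m⁴; J_DE = π(0.151)⁴/32 = 5.10×10^-5 m⁴.
θ = (T/G)·Σ L_i/J_i = (6630/42.6×10⁹)·(1.67/2.32×10^-5 + 0.792/2.25×10^-5 + 1.44/7.45×10^-5 + 1.25/5.10×10^-5) = 0.02350 rad.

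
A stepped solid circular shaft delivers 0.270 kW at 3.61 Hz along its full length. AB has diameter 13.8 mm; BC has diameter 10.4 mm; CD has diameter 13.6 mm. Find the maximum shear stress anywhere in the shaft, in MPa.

53.9 MPa

ω = 2π·3.61 = 22.68 rad/s, so T = P/ω = 0.270×10³ / 22.68 = 11.90 N·m.
Under the same torque, τ_max = 16T/(πd³) is largest where d is smallest — segment BC (d = 10.4 mm).
τ_max = 16·11.90/(π·(0.0104)³) = 5.389×10^7 Pa.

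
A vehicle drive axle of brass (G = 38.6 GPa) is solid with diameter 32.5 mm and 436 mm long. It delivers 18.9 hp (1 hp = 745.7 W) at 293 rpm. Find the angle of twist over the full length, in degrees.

ω = 2π·293/60 = 30.68 rad/s, so T = P/ω = 18.9×745.7 / 30.68 = 459.3 N·m.
J = πd⁴/32 = π(0.0325)⁴/32 = 1.095×10^-7 m⁴.
θ = T·L/(G·J) = 459.3 × 0.436 / (38.6×10⁹ × 1.095×10^-7) = 0.04737 rad.

2.71°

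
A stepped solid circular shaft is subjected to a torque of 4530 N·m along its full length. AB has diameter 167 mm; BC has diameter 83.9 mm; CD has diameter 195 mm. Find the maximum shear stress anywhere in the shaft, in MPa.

39.1 MPa

Under the same torque, τ_max = 16T/(πd³) is largest where d is smallest — segment BC (d = 83.9 mm).
τ_max = 16·4530/(π·(0.0839)³) = 3.906×10^7 Pa.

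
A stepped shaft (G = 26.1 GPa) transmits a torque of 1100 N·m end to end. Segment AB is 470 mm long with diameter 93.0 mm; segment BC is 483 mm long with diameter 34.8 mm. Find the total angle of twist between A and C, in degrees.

J_AB = π(0.0930)⁴/32 = 7.34×10^-6 m⁴; J_BC = π(0.0348)⁴/32 = 1.44×10^-7 m⁴.
θ = (T/G)·Σ L_i/J_i = (1100/26.1×10⁹)·(0.470/7.34×10^-6 + 0.483/1.44×10^-7) = 0.1441 rad.

8.25°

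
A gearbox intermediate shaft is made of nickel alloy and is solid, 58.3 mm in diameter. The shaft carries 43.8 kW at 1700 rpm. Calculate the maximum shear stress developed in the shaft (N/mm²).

ω = 2π·1700/60 = 178.0 rad/s, so T = P/ω = 43.8×10³ / 178.0 = 246.0 N·m.
J = πd⁴/32 = π(0.0583)⁴/32 = 1.134×10^-6 m⁴.
τ_max = T·r/J = 246.0 × 0.0291 / 1.134×10^-6 = 6.324×10^6 Pa.

6.32 N/mm²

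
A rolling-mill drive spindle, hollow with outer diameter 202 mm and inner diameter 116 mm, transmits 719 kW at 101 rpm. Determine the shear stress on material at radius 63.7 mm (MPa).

ω = 2π·101/60 = 10.58 rad/s, so T = P/ω = 719×10³ / 10.58 = 67980 N·m.
J = π(d_o⁴ − d_i⁴)/32 = π(0.202⁴ − 0.116⁴)/32 = 1.457×10^-4 m⁴.
Shear stress varies linearly with radius: τ = T·r/J = 67980 × 0.0637 / 1.457×10^-4 = 2.972×10^7 Pa.

29.7 MPa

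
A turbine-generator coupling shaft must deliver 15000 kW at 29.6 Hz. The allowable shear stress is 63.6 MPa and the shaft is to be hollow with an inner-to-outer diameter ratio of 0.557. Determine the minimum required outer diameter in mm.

ω = 2π·29.6 = 186.0 rad/s, so T = P/ω = 15000×10³ / 186.0 = 80650 N·m.
For a hollow shaft with d_i/d_o = 0.557: τ_max = 16T/(π d_o³ (1−k⁴)), so d_o = [16T/(π τ_allow (1−k⁴))]^(1/3) = [16·80650/(π·6.36×10^7·0.9037)]^(1/3) = 0.1926 m.

193 mm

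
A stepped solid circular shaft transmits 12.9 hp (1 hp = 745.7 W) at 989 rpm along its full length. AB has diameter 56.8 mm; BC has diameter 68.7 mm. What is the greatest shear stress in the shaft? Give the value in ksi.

ω = 2π·989/60 = 103.6 rad/s, so T = P/ω = 12.9×745.7 / 103.6 = 92.88 N·m.
Under the same torque, τ_max = 16T/(πd³) is largest where d is smallest — segment AB (d = 56.8 mm).
τ_max = 16·92.88/(π·(0.0568)³) = 2.581×10^6 Pa.

0.374 ksi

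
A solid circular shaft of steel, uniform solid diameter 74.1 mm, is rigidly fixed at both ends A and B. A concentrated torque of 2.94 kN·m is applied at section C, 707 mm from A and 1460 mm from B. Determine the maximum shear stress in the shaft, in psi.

With uniform GJ and both ends fixed, compatibility θ_AC = θ_CB gives T_A·a = T_B·b, together with T_A + T_B = T₀.
T_A = T₀·b/(a+b) = 2940·1460/2167 = 1981 N·m; T_B = 959.2 N·m.
τ in each portion: τ_AC = 2.48×10^7 Pa, τ_CB = 1.20×10^7 Pa; maximum is in AC.
τ_max = T_AC·r/J = 1981·0.0370/2.96×10^-6 = 2.479×10^7 Pa.

3600 psi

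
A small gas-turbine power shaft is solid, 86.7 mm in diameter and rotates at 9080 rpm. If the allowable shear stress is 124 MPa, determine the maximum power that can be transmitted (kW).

J = πd⁴/32 = π(0.0867)⁴/32 = 5.547×10^-6 m⁴.
T_max = τ_allow·J/r = 1.24×10^8 × 5.547×10^-6 / 0.0433 = 15870 N·m.
ω = 2π·9080/60 = 950.9 rad/s, so P_max = T_max·ω = 1.509×10^7 W.

15100 kW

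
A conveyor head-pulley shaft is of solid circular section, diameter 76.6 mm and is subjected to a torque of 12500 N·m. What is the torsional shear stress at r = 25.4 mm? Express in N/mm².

J = πd⁴/32 = π(0.0766)⁴/32 = 3.380×10^-6 m⁴.
Shear stress varies linearly with radius: τ = T·r/J = 12500 × 0.0254 / 3.380×10^-6 = 9.394×10^7 Pa.

93.9 N/mm²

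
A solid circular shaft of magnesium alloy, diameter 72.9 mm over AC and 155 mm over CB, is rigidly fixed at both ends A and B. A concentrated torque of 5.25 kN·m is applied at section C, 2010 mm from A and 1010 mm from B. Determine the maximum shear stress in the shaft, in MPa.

Compatibility: T_A·a/J_AC = T_B·b/J_CB with T_A + T_B = T₀.
J_AC = 2.77×10^-6 m⁴, J_CB = 5.67×10^-5 m⁴, so T_A = T₀·(J_AC/a)/((J_AC/a)+(J_CB/b)) = 126.0 N·m, T_B = 5124 N·m.
τ in each portion: τ_AC = 1.66×10^6 Pa, τ_CB = 7.01×10^6 Pa; maximum is in CB.
τ_max = T_CB·r/J = 5124·0.0775/5.67×10^-5 = 7.008×10^6 Pa.

7.01 MPa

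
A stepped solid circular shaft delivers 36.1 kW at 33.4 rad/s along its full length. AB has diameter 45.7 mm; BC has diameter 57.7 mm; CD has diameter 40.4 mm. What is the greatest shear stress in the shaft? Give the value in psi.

ω = 33.4 rad/s, so T = P/ω = 36.1×10³ / 33.40 = 1081 N·m.
Under the same torque, τ_max = 16T/(πd³) is largest where d is smallest — segment CD (d = 40.4 mm).
τ_max = 16·1081/(π·(0.0404)³) = 8.348×10^7 Pa.

12100 psi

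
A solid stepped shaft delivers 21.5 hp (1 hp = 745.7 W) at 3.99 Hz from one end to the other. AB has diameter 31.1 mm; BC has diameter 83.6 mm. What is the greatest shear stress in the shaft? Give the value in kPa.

108000 kPa

ω = 2π·3.99 = 25.07 rad/s, so T = P/ω = 21.5×745.7 / 25.07 = 639.5 N·m.
Under the same torque, τ_max = 16T/(πd³) is largest where d is smallest — segment AB (d = 31.1 mm).
τ_max = 16·639.5/(π·(0.0311)³) = 1.083×10^8 Pa.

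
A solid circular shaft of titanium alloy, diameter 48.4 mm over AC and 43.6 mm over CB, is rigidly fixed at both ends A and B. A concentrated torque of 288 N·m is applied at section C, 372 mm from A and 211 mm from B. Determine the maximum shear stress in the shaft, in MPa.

9.51 MPa

Compatibility: T_A·a/J_AC = T_B·b/J_CB with T_A + T_B = T₀.
J_AC = 5.39×10^-7 m⁴, J_CB = 3.55×10^-7 m⁴, so T_A = T₀·(J_AC/a)/((J_AC/a)+(J_CB/b)) = 133.3 N·m, T_B = 154.7 N·m.
τ in each portion: τ_AC = 5.99×10^6 Pa, τ_CB = 9.51×10^6 Pa; maximum is in CB.
τ_max = T_CB·r/J = 154.7·0.0218/3.55×10^-7 = 9.508×10^6 Pa.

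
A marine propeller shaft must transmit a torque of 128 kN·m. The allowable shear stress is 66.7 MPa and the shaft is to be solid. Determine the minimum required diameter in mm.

214 mm

For a solid shaft τ_max = 16T/(πd³), so d = (16T/(π τ_allow))^(1/3) = (16·128000/(π·6.67×10^7))^(1/3) = 0.2138 m.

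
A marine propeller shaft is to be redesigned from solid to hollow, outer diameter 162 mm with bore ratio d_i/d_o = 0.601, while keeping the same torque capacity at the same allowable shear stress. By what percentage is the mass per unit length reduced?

29.9 %

Equal τ_max and T ⇒ the solid shaft needs d_s³ = d_o³(1−k⁴), so d_s = 162·(1−0.601⁴)^(1/3) = 154.6 mm.
Area ratio A_h/A_s = d_o²(1−k²)/d_s² = (1−k²)/(1−k⁴)^(2/3) = 0.7012.
Mass saving = 1 − 0.7012 = 29.9 %.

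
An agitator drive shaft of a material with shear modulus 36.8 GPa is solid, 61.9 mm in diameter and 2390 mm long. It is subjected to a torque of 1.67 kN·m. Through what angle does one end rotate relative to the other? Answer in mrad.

75.2 mrad

J = πd⁴/32 = π(0.0619)⁴/32 = 1.441×10^-6 m⁴.
θ = T·L/(G·J) = 1670 × 2.39 / (36.8×10⁹ × 1.441×10^-6) = 0.07525 rad.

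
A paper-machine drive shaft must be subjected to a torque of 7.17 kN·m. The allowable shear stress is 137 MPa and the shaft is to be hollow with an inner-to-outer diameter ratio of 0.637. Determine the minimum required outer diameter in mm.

68.3 mm

For a hollow shaft with d_i/d_o = 0.637: τ_max = 16T/(π d_o³ (1−k⁴)), so d_o = [16T/(π τ_allow (1−k⁴))]^(1/3) = [16·7170/(π·1.37×10^8·0.8354)]^(1/3) = 0.06833 m.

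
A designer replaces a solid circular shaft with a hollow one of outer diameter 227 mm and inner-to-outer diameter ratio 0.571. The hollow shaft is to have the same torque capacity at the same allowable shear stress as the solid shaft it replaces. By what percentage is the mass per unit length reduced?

27.4 %

Equal τ_max and T ⇒ the solid shaft needs d_s³ = d_o³(1−k⁴), so d_s = 227·(1−0.571⁴)^(1/3) = 218.7 mm.
Area ratio A_h/A_s = d_o²(1−k²)/d_s² = (1−k²)/(1−k⁴)^(2/3) = 0.7264.
Mass saving = 1 − 0.7264 = 27.4 %.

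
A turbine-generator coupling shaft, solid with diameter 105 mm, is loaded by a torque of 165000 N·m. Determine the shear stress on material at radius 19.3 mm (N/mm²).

267 N/mm²

J = πd⁴/32 = π(0.105)⁴/32 = 1.193×10^-5 m⁴.
Shear stress varies linearly with radius: τ = T·r/J = 165000 × 0.0193 / 1.193×10^-5 = 2.669×10^8 Pa.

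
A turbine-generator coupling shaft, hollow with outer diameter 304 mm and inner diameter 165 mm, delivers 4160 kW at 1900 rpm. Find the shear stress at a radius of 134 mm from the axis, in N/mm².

ω = 2π·1900/60 = 199.0 rad/s, so T = P/ω = 4160×10³ / 199.0 = 20910 N·m.
J = π(d_o⁴ − d_i⁴)/32 = π(0.304⁴ − 0.165⁴)/32 = 7.657×10^-4 m⁴.
Shear stress varies linearly with radius: τ = T·r/J = 20910 × 0.134 / 7.657×10^-4 = 3.659×10^6 Pa.

3.66 N/mm²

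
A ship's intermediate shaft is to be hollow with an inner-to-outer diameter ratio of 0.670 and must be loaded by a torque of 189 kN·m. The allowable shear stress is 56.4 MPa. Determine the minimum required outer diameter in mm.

For a hollow shaft with d_i/d_o = 0.670: τ_max = 16T/(π d_o³ (1−k⁴)), so d_o = [16T/(π τ_allow (1−k⁴))]^(1/3) = [16·189000/(π·5.64×10^7·0.7985)]^(1/3) = 0.2775 m.

278 mm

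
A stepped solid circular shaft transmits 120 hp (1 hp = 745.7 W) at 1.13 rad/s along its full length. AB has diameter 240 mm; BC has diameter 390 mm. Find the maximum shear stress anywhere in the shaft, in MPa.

29.2 MPa

ω = 1.13 rad/s, so T = P/ω = 120×745.7 / 1.130 = 79190 N·m.
Under the same torque, τ_max = 16T/(πd³) is largest where d is smallest — segment AB (d = 240 mm).
τ_max = 16·79190/(π·(0.240)³) = 2.917×10^7 Pa.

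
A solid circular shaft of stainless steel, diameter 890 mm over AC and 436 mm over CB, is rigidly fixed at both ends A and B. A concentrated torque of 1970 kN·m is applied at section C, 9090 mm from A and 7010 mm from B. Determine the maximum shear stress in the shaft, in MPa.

Compatibility: T_A·a/J_AC = T_B·b/J_CB with T_A + T_B = T₀.
J_AC = 0.0616 m⁴, J_CB = 3.55×10^-3 m⁴, so T_A = T₀·(J_AC/a)/((J_AC/a)+(J_CB/b)) = 1.833e6 N·m, T_B = 136900 N·m.
τ in each portion: τ_AC = 1.32×10^7 Pa, τ_CB = 8.41×10^6 Pa; maximum is in AC.
τ_max = T_AC·r/J = 1.833e6·0.445/0.0616 = 1.324×10^7 Pa.

13.2 MPa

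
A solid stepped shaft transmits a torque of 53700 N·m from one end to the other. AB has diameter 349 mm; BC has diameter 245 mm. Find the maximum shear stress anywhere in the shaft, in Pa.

Under the same torque, τ_max = 16T/(πd³) is largest where d is smallest — segment BC (d = 245 mm).
τ_max = 16·53700/(π·(0.245)³) = 1.860×10^7 Pa.

1.86e7 Pa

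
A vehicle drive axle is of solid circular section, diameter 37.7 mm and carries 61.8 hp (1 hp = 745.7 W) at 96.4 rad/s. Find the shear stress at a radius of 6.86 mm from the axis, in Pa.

1.65e7 Pa

ω = 96.4 rad/s, so T = P/ω = 61.8×745.7 / 96.40 = 478.1 N·m.
J = πd⁴/32 = π(0.0377)⁴/32 = 1.983×10^-7 m⁴.
Shear stress varies linearly with radius: τ = T·r/J = 478.1 × 0.00686 / 1.983×10^-7 = 1.654×10^7 Pa.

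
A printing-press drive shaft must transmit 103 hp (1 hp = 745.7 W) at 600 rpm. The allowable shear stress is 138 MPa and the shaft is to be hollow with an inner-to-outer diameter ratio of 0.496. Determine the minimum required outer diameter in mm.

ω = 2π·600/60 = 62.83 rad/s, so T = P/ω = 103×745.7 / 62.83 = 1222 N·m.
For a hollow shaft with d_i/d_o = 0.496: τ_max = 16T/(π d_o³ (1−k⁴)), so d_o = [16T/(π τ_allow (1−k⁴))]^(1/3) = [16·1222/(π·1.38×10^8·0.9395)]^(1/3) = 0.03635 m.

36.3 mm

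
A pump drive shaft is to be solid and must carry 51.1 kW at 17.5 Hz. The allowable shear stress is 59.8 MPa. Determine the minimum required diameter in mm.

34.1 mm

ω = 2π·17.5 = 110.0 rad/s, so T = P/ω = 51.1×10³ / 110.0 = 464.7 N·m.
For a solid shaft τ_max = 16T/(πd³), so d = (16T/(π τ_allow))^(1/3) = (16·464.7/(π·5.98×10^7))^(1/3) = 0.03408 m.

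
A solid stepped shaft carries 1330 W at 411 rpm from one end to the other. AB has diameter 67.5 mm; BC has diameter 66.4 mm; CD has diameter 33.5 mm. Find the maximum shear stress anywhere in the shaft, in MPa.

4.19 MPa

ω = 2π·411/60 = 43.04 rad/s, so T = P/ω = 1330 / 43.04 = 30.90 N·m.
Under the same torque, τ_max = 16T/(πd³) is largest where d is smallest — segment CD (d = 33.5 mm).
τ_max = 16·30.90/(π·(0.0335)³) = 4.186×10^6 Pa.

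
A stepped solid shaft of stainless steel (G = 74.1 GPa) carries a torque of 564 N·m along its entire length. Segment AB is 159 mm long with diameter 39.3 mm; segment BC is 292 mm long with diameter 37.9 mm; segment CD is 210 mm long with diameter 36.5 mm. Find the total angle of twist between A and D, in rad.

J_AB = π(0.0393)⁴/32 = 2.34×10^-7 m⁴; J_BC = π(0.0379)⁴/32 = 2.03×10^-7 m⁴; J_CD = π(0.0365)⁴/32 = 1.74×10^-7 m⁴.
θ = (T/G)·Σ L_i/J_i = (564.0/74.1×10⁹)·(0.159/2.34×10^-7 + 0.292/2.03×10^-7 + 0.210/1.74×10^-7) = 0.02531 rad.

0.0253 rad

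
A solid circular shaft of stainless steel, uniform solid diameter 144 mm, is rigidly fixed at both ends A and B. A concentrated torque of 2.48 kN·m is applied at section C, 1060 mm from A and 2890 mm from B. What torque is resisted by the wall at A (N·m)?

1810 N·m

With uniform GJ and both ends fixed, compatibility θ_AC = θ_CB gives T_A·a = T_B·b, together with T_A + T_B = T₀.
T_A = T₀·b/(a+b) = 2480·2890/3950 = 1814 N·m; T_B = 665.5 N·m.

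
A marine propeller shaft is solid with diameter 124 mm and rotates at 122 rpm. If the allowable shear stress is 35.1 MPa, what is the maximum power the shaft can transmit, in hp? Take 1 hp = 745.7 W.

225 hp

J = πd⁴/32 = π(0.124)⁴/32 = 2.321×10^-5 m⁴.
T_max = τ_allow·J/r = 3.51×10^7 × 2.321×10^-5 / 0.0620 = 13140 N·m.
ω = 2π·122/60 = 12.78 rad/s, so P_max = T_max·ω = 1.679×10^5 W.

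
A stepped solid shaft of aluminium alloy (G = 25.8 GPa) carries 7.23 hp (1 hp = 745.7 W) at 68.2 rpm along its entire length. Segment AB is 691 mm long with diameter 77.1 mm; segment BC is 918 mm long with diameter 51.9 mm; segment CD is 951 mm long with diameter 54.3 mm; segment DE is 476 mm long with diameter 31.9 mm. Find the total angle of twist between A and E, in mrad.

213 mrad

ω = 2π·68.2/60 = 7.142 rad/s, so T = P/ω = 7.23×745.7 / 7.142 = 754.9 N·m.
J_AB = π(0.0771)⁴/32 = 3.47×10^-6 m⁴; J_BC = π(0.0519)⁴/32 = 7.12×10^-7 m⁴; J_CD = π(0.0543)⁴/32 = 8.53×10^-7 m⁴; J_DE = π(0.0319)⁴/32 = 1.02×10^-7 m⁴.
θ = (T/G)·Σ L_i/J_i = (754.9/25.8×10⁹)·(0.691/3.47×10^-6 + 0.918/7.12×10^-7 + 0.951/8.53×10^-7 + 0.476/1.02×10^-7) = 0.2131 rad.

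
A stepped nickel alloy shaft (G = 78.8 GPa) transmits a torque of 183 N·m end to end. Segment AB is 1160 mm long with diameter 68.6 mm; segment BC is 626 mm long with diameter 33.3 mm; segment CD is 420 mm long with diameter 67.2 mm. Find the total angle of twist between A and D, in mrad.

13.8 mrad

J_AB = π(0.0686)⁴/32 = 2.17×10^-6 m⁴; J_BC = π(0.0333)⁴/32 = 1.21×10^-7 m⁴; J_CD = π(0.0672)⁴/32 = 2.00×10^-6 m⁴.
θ = (T/G)·Σ L_i/J_i = (183.0/78.8×10⁹)·(1.16/2.17×10^-6 + 0.626/1.21×10^-7 + 0.420/2.00×10^-6) = 0.01377 rad.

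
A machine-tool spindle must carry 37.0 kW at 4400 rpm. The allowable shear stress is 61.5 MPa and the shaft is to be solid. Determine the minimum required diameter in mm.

ω = 2π·4400/60 = 460.8 rad/s, so T = P/ω = 37.0×10³ / 460.8 = 80.30 N·m.
For a solid shaft τ_max = 16T/(πd³), so d = (16T/(π τ_allow))^(1/3) = (16·80.30/(π·6.15×10^7))^(1/3) = 0.01880 m.

18.8 mm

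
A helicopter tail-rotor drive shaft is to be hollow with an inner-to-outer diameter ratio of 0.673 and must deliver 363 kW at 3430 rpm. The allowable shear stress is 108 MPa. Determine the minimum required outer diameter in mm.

39.1 mm

ω = 2π·3430/60 = 359.2 rad/s, so T = P/ω = 363×10³ / 359.2 = 1011 N·m.
For a hollow shaft with d_i/d_o = 0.673: τ_max = 16T/(π d_o³ (1−k⁴)), so d_o = [16T/(π τ_allow (1−k⁴))]^(1/3) = [16·1011/(π·1.08×10^8·0.7949)]^(1/3) = 0.03914 m.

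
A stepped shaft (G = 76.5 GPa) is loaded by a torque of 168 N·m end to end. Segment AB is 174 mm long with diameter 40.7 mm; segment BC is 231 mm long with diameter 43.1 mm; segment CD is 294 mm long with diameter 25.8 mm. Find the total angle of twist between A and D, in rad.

J_AB = π(0.0407)⁴/32 = 2.69×10^-7 m⁴; J_BC = π(0.0431)⁴/32 = 3.39×10^-7 m⁴; J_CD = π(0.0258)⁴/32 = 4.35×10^-8 m⁴.
θ = (T/G)·Σ L_i/J_i = (168.0/76.5×10⁹)·(0.174/2.69×10^-7 + 0.231/3.39×10^-7 + 0.294/4.35×10^-8) = 0.01776 rad.

0.0178 rad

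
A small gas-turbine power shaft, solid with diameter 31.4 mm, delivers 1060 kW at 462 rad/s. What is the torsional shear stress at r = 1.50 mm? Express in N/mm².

36.1 N/mm²

ω = 462 rad/s, so T = P/ω = 1060×10³ / 462.0 = 2294 N·m.
J = πd⁴/32 = π(0.0314)⁴/32 = 9.544×10^-8 m⁴.
Shear stress varies linearly with radius: τ = T·r/J = 2294 × 0.00150 / 9.544×10^-8 = 3.606×10^7 Pa.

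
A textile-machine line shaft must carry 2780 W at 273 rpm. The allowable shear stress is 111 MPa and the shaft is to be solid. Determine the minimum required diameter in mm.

16.5 mm

ω = 2π·273/60 = 28.59 rad/s, so T = P/ω = 2780 / 28.59 = 97.24 N·m.
For a solid shaft τ_max = 16T/(πd³), so d = (16T/(π τ_allow))^(1/3) = (16·97.24/(π·1.11×10^8))^(1/3) = 0.01646 m.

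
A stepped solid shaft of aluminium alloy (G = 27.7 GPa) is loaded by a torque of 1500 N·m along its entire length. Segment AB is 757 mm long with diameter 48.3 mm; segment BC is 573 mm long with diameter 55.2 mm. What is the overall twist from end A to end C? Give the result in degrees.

6.35°

J_AB = π(0.0483)⁴/32 = 5.34×10^-7 m⁴; J_BC = π(0.0552)⁴/32 = 9.11×10^-7 m⁴.
θ = (T/G)·Σ L_i/J_i = (1500/27.7×10⁹)·(0.757/5.34×10^-7 + 0.573/9.11×10^-7) = 0.1108 rad.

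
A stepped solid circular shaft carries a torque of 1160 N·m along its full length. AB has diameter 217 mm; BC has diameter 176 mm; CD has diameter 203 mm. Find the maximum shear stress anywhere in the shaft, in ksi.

0.157 ksi

Under the same torque, τ_max = 16T/(πd³) is largest where d is smallest — segment BC (d = 176 mm).
τ_max = 16·1160/(π·(0.176)³) = 1.084×10^6 Pa.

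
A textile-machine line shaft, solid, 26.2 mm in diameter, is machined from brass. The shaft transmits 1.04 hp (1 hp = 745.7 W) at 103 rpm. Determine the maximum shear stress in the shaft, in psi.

2950 psi

ω = 2π·103/60 = 10.79 rad/s, so T = P/ω = 1.04×745.7 / 10.79 = 71.90 N·m.
J = πd⁴/32 = π(0.0262)⁴/32 = 4.626×10^-8 m⁴.
τ_max = T·r/J = 71.90 × 0.0131 / 4.626×10^-8 = 2.036×10^7 Pa.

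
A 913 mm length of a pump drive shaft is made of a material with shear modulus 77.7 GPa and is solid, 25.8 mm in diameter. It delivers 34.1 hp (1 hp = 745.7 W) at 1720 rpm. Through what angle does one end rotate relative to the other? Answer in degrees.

ω = 2π·1720/60 = 180.1 rad/s, so T = P/ω = 34.1×745.7 / 180.1 = 141.2 N·m.
J = πd⁴/32 = π(0.0258)⁴/32 = 4.350×10^-8 m⁴.
θ = T·L/(G·J) = 141.2 × 0.913 / (77.7×10⁹ × 4.350×10^-8) = 0.03814 rad.

2.19°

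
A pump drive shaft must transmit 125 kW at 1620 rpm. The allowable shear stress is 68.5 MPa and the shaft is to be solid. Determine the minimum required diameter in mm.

38.0 mm

ω = 2π·1620/60 = 169.6 rad/s, so T = P/ω = 125×10³ / 169.6 = 736.8 N·m.
For a solid shaft τ_max = 16T/(πd³), so d = (16T/(π τ_allow))^(1/3) = (16·736.8/(π·6.85×10^7))^(1/3) = 0.03798 m.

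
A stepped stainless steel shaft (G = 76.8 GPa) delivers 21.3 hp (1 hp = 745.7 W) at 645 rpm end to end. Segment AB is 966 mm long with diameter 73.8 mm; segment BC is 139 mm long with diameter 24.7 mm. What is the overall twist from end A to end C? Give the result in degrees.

0.726°

ω = 2π·645/60 = 67.54 rad/s, so T = P/ω = 21.3×745.7 / 67.54 = 235.2 N·m.
J_AB = π(0.0738)⁴/32 = 2.91×10^-6 m⁴; J_BC = π(0.0247)⁴/32 = 3.65×10^-8 m⁴.
θ = (T/G)·Σ L_i/J_i = (235.2/76.8×10⁹)·(0.966/2.91×10^-6 + 0.139/3.65×10^-8) = 0.01266 rad.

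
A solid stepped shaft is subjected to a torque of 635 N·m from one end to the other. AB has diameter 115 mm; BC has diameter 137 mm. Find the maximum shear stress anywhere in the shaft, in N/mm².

2.13 N/mm²

Under the same torque, τ_max = 16T/(πd³) is largest where d is smallest — segment AB (d = 115 mm).
τ_max = 16·635.0/(π·(0.115)³) = 2.126×10^6 Pa.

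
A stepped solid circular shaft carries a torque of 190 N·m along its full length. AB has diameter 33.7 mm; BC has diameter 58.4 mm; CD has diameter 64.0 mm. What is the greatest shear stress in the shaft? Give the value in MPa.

25.3 MPa

Under the same torque, τ_max = 16T/(πd³) is largest where d is smallest — segment AB (d = 33.7 mm).
τ_max = 16·190.0/(π·(0.0337)³) = 2.528×10^7 Pa.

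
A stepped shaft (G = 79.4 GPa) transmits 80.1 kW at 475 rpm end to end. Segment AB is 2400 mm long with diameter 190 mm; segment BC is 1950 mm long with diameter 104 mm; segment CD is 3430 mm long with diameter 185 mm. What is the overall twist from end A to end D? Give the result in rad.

0.00443 rad

ω = 2π·475/60 = 49.74 rad/s, so T = P/ω = 80.1×10³ / 49.74 = 1610 N·m.
J_AB = π(0.190)⁴/32 = 1.28×10^-4 m⁴; J_BC = π(0.104)⁴/32 = 1.15×10^-5 m⁴; J_CD = π(0.185)⁴/32 = 1.15×10^-4 m⁴.
θ = (T/G)·Σ L_i/J_i = (1610/79.4×10⁹)·(2.40/1.28×10^-4 + 1.95/1.15×10^-5 + 3.43/1.15×10^-4) = 4.429×10^-3 rad.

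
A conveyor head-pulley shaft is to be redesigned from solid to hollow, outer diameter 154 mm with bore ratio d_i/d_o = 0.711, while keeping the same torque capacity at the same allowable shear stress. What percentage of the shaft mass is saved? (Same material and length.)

Equal τ_max and T ⇒ the solid shaft needs d_s³ = d_o³(1−k⁴), so d_s = 154·(1−0.711⁴)^(1/3) = 139.6 mm.
Area ratio A_h/A_s = d_o²(1−k²)/d_s² = (1−k²)/(1−k⁴)^(2/3) = 0.6020.
Mass saving = 1 − 0.6020 = 39.8 %.

39.8 %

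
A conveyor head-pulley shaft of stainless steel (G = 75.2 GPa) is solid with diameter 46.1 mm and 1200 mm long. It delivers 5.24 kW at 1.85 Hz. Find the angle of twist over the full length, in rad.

ω = 2π·1.85 = 11.62 rad/s, so T = P/ω = 5.24×10³ / 11.62 = 450.8 N·m.
J = πd⁴/32 = π(0.0461)⁴/32 = 4.434×10^-7 m⁴.
θ = T·L/(G·J) = 450.8 × 1.20 / (75.2×10⁹ × 4.434×10^-7) = 0.01622 rad.

0.0162 rad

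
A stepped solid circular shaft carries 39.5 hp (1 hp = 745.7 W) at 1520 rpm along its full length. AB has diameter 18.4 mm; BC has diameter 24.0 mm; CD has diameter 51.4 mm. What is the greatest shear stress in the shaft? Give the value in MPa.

ω = 2π·1520/60 = 159.2 rad/s, so T = P/ω = 39.5×745.7 / 159.2 = 185.0 N·m.
Under the same torque, τ_max = 16T/(πd³) is largest where d is smallest — segment AB (d = 18.4 mm).
τ_max = 16·185.0/(π·(0.0184)³) = 1.513×10^8 Pa.

151 MPa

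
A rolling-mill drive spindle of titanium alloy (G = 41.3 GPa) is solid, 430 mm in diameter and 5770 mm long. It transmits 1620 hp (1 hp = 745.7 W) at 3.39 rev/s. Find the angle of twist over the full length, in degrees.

0.135°

ω = 2π·3.39 = 21.30 rad/s, so T = P/ω = 1620×745.7 / 21.30 = 56720 N·m.
J = πd⁴/32 = π(0.430)⁴/32 = 3.356×10^-3 m⁴.
θ = T·L/(G·J) = 56720 × 5.77 / (41.3×10⁹ × 3.356×10^-3) = 2.361×10^-3 rad.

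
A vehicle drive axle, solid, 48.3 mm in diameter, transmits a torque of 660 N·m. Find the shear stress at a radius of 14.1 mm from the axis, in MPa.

17.4 MPa

J = πd⁴/32 = π(0.0483)⁴/32 = 5.343×10^-7 m⁴.
Shear stress varies linearly with radius: τ = T·r/J = 660.0 × 0.0141 / 5.343×10^-7 = 1.742×10^7 Pa.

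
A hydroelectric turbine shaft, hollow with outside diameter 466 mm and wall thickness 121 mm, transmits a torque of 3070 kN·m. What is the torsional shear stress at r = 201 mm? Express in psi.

J = π(d_o⁴ − d_i⁴)/32 = π(0.466⁴ − 0.224⁴)/32 = 4.382×10^-3 m⁴.
Shear stress varies linearly with radius: τ = T·r/J = 3.070e6 × 0.201 / 4.382×10^-3 = 1.408×10^8 Pa.

20400 psi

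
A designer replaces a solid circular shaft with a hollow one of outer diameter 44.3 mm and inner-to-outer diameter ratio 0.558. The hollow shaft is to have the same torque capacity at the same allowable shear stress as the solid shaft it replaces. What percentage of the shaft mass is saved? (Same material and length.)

Equal τ_max and T ⇒ the solid shaft needs d_s³ = d_o³(1−k⁴), so d_s = 44.3·(1−0.558⁴)^(1/3) = 42.82 mm.
Area ratio A_h/A_s = d_o²(1−k²)/d_s² = (1−k²)/(1−k⁴)^(2/3) = 0.7371.
Mass saving = 1 − 0.7371 = 26.3 %.

26.3 %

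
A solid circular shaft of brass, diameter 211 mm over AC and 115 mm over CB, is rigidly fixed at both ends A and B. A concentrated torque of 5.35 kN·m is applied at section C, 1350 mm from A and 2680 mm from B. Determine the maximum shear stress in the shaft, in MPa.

2.78 MPa

Compatibility: T_A·a/J_AC = T_B·b/J_CB with T_A + T_B = T₀.
J_AC = 1.95×10^-4 m⁴, J_CB = 1.72×10^-5 m⁴, so T_A = T₀·(J_AC/a)/((J_AC/a)+(J_CB/b)) = 5122 N·m, T_B = 227.7 N·m.
τ in each portion: τ_AC = 2.78×10^6 Pa, τ_CB = 7.62×10^5 Pa; maximum is in AC.
τ_max = T_AC·r/J = 5122·0.105/1.95×10^-4 = 2.777×10^6 Pa.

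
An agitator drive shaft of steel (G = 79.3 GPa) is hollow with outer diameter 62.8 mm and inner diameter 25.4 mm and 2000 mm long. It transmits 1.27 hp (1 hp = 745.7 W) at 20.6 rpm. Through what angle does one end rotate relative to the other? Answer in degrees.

0.427°

ω = 2π·20.6/60 = 2.157 rad/s, so T = P/ω = 1.27×745.7 / 2.157 = 439.0 N·m.
J = π(d_o⁴ − d_i⁴)/32 = π(0.0628⁴ − 0.0254⁴)/32 = 1.486×10^-6 m⁴.
θ = T·L/(G·J) = 439.0 × 2.00 / (79.3×10⁹ × 1.486×10^-6) = 7.450×10^-3 rad.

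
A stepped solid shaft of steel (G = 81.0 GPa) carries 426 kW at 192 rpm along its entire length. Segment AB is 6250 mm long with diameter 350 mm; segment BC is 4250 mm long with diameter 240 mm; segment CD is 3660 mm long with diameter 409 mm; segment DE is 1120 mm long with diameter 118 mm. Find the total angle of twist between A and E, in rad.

ω = 2π·192/60 = 20.11 rad/s, so T = P/ω = 426×10³ / 20.11 = 21190 N·m.
J_AB = π(0.350)⁴/32 = 1.47×10^-3 m⁴; J_BC = π(0.240)⁴/32 = 3.26×10^-4 m⁴; J_CD = π(0.409)⁴/32 = 2.75×10^-3 m⁴; J_DE = π(0.118)⁴/32 = 1.90×10^-5 m⁴.
θ = (T/G)·Σ L_i/J_i = (21190/81.0×10⁹)·(6.25/1.47×10^-3 + 4.25/3.26×10^-4 + 3.66/2.75×10^-3 + 1.12/1.90×10^-5) = 0.02026 rad.

0.0203 rad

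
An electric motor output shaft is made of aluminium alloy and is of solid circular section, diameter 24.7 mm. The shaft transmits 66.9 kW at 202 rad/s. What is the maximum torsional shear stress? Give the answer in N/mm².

ω = 202 rad/s, so T = P/ω = 66.9×10³ / 202.0 = 331.2 N·m.
J = πd⁴/32 = π(0.0247)⁴/32 = 3.654×10^-8 m⁴.
τ_max = T·r/J = 331.2 × 0.0123 / 3.654×10^-8 = 1.119×10^8 Pa.

112 N/mm²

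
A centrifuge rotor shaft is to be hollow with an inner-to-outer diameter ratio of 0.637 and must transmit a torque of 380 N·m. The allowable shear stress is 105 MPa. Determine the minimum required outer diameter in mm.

28.0 mm

For a hollow shaft with d_i/d_o = 0.637: τ_max = 16T/(π d_o³ (1−k⁴)), so d_o = [16T/(π τ_allow (1−k⁴))]^(1/3) = [16·380.0/(π·1.05×10^8·0.8354)]^(1/3) = 0.02805 m.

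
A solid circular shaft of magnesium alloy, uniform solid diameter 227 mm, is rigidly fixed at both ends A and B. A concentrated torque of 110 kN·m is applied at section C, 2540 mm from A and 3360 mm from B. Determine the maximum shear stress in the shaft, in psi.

With uniform GJ and both ends fixed, compatibility θ_AC = θ_CB gives T_A·a = T_B·b, together with T_A + T_B = T₀.
T_A = T₀·b/(a+b) = 110000·3360/5900 = 62640 N·m; T_B = 47360 N·m.
τ in each portion: τ_AC = 2.73×10^7 Pa, τ_CB = 2.06×10^7 Pa; maximum is in AC.
τ_max = T_AC·r/J = 62640·0.114/2.61×10^-4 = 2.728×10^7 Pa.

3960 psi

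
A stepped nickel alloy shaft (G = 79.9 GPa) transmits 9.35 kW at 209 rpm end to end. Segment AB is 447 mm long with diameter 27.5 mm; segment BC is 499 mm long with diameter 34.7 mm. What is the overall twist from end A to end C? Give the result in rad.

0.0613 rad

ω = 2π·209/60 = 21.89 rad/s, so T = P/ω = 9.35×10³ / 21.89 = 427.2 N·m.
J_AB = π(0.0275)⁴/32 = 5.61×10^-8 m⁴; J_BC = π(0.0347)⁴/32 = 1.42×10^-7 m⁴.
θ = (T/G)·Σ L_i/J_i = (427.2/79.9×10⁹)·(0.447/5.61×10^-8 + 0.499/1.42×10^-7) = 0.06131 rad.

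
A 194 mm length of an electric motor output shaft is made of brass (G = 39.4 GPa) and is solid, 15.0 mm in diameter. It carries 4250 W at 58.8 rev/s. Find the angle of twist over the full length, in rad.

0.0114 rad

ω = 2π·58.8 = 369.5 rad/s, so T = P/ω = 4250 / 369.5 = 11.50 N·m.
J = πd⁴/32 = π(0.0150)⁴/32 = 4.970×10^-9 m⁴.
θ = T·L/(G·J) = 11.50 × 0.194 / (39.4×10⁹ × 4.970×10^-9) = 0.01140 rad.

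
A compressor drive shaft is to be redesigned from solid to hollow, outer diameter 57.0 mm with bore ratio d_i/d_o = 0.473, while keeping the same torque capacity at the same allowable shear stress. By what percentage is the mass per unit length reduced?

19.7 %

Equal τ_max and T ⇒ the solid shaft needs d_s³ = d_o³(1−k⁴), so d_s = 57.0·(1−0.473⁴)^(1/3) = 56.03 mm.
Area ratio A_h/A_s = d_o²(1−k²)/d_s² = (1−k²)/(1−k⁴)^(2/3) = 0.8033.
Mass saving = 1 − 0.8033 = 19.7 %.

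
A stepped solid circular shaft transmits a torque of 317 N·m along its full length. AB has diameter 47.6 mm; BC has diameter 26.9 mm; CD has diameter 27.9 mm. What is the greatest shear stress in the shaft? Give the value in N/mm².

Under the same torque, τ_max = 16T/(πd³) is largest where d is smallest — segment BC (d = 26.9 mm).
τ_max = 16·317.0/(π·(0.0269)³) = 8.294×10^7 Pa.

82.9 N/mm²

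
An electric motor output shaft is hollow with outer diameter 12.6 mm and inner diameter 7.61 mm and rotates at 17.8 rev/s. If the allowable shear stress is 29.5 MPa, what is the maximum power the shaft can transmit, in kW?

1.12 kW

J = π(d_o⁴ − d_i⁴)/32 = π(0.0126⁴ − 0.00761⁴)/32 = 2.145×10^-9 m⁴.
T_max = τ_allow·J/r = 2.95×10^7 × 2.145×10^-9 / 0.00630 = 10.05 N·m.
ω = 2π·17.8 = 111.8 rad/s, so P_max = T_max·ω = 1123 W.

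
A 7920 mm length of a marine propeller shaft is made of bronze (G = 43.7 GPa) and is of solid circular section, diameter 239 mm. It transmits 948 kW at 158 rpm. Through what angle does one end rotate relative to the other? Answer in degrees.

1.86°

ω = 2π·158/60 = 16.55 rad/s, so T = P/ω = 948×10³ / 16.55 = 57300 N·m.
J = πd⁴/32 = π(0.239)⁴/32 = 3.203×10^-4 m⁴.
θ = T·L/(G·J) = 57300 × 7.92 / (43.7×10⁹ × 3.203×10^-4) = 0.03242 rad.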